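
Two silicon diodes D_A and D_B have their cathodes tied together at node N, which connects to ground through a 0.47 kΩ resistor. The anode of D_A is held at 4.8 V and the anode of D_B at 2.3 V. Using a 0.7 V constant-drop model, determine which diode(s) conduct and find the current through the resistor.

Assume both conduct. Then node N would need to be at both 4.8−0.7 = 4.1 V and 2.3−0.7 = 1.6 V, which is impossible.
Assume only D_A conducts: V_N = 4.8 − 0.7 = 4.1 V, so I_R = 4.1/0.47 = 8.72 mA.
Check D_B: its anode-to-cathode voltage is 2.3 − 4.1 = -1.8 V < 0.7 V, so it is off. The assumption is consistent.

Only D_A conducts; I_R ≈ 8.7 mA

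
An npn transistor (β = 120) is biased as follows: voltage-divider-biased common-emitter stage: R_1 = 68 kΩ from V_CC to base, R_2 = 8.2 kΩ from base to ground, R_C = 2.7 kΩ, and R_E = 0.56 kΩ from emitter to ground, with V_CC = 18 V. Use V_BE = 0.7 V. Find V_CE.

Thevenize the base divider: V_Th = V_CC·R_2/(R_1+R_2) = 18×8.2/76.2 = 1.94 V, R_Th = R_1‖R_2 = 7.32 kΩ.
Base-emitter loop: V_Th = I_B·R_Th + V_BE + (β+1)I_B·R_E, so I_B = (1.94 − 0.7) / (7.32 + 121×0.56) = 0.0165 mA.
I_C = β·I_B = 120×0.0165 = 1.98 mA, and I_E = (β+1)I_B = 1.99 mA.
V_CE = V_CC − I_C·R_C − I_E·R_E = 18 − 1.98×2.7 − 1.99×0.56 = 11.5 V.
V_CE = 11.5 V > 0.2 V confirms active-region operation.

V_CE ≈ 12 V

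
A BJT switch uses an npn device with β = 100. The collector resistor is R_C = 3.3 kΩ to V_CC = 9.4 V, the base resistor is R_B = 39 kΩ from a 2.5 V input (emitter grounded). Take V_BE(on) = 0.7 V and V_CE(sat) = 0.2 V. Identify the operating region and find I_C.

Assume active: I_B = (2.5 − 0.7)/39 = 0.0462 mA, giving I_C = β·I_B = 4.62 mA.
But then V_CE = 9.4 − 4.62×3.3 = -5.83 V < V_CE(sat) = 0.2 V — impossible in the active region.
So the transistor is saturated. With V_CE = 0.2 V, I_C = (V_CC − 0.2)/R_C = 9.2/3.3 = 2.79 mA.
Check: β·I_B = 4.62 mA > I_C = 2.79 mA, confirming saturation.

saturation; I_C ≈ 2.8 mA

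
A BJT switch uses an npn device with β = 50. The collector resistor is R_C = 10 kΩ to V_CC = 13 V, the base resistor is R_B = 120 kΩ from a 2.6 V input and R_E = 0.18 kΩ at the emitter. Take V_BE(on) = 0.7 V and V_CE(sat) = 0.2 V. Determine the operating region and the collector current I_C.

Assume active. Base-emitter loop: I_B = (V_BB − V_BE)/(R_B + (β+1)R_E) = (2.6 − 0.7)/(120 + 51×0.18) = 0.0147 mA.
I_C = β·I_B = 50×0.0147 = 0.735 mA.
V_CE = V_CC − I_C·R_C − I_E·R_E = 13 − 0.735×10 − 0.75×0.18 = 5.51 V > V_CE(sat), so the active-region assumption holds.

active; I_C ≈ 0.74 mA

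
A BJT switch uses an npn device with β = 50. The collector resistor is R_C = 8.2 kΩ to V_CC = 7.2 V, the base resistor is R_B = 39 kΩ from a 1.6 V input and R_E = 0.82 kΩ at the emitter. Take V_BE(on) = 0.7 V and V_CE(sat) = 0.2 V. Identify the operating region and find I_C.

active; I_C ≈ 0.56 mA

Assume active. Base-emitter loop: I_B = (V_BB − V_BE)/(R_B + (β+1)R_E) = (1.6 − 0.7)/(39 + 51×0.82) = 0.0111 mA.
I_C = β·I_B = 50×0.0111 = 0.557 mA.
V_CE = V_CC − I_C·R_C − I_E·R_E = 7.2 − 0.557×8.2 − 0.568×0.82 = 2.17 V > V_CE(sat), so the active-region assumption holds.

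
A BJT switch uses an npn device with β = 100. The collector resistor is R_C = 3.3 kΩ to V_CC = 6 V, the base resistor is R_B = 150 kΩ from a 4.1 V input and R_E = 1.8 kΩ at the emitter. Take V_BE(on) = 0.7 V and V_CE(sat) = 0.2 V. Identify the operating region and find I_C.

Assume active. Base-emitter loop: I_B = (V_BB − V_BE)/(R_B + (β+1)R_E) = (4.1 − 0.7)/(150 + 101×1.8) = 0.0102 mA.
I_C = β·I_B = 100×0.0102 = 1.02 mA.
V_CE = V_CC − I_C·R_C − I_E·R_E = 6 − 1.02×3.3 − 1.03×1.8 = 0.756 V > V_CE(sat), so the active-region assumption holds.

active; I_C ≈ 1 mA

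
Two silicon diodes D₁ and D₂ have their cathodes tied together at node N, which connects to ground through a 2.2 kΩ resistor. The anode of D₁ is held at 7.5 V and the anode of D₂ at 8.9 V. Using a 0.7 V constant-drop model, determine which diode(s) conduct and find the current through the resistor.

Assume both conduct. Then node N would need to be at both 7.5−0.7 = 6.8 V and 8.9−0.7 = 8.2 V, which is impossible.
Assume only D₂ conducts: V_N = 8.9 − 0.7 = 8.2 V, so I_R = 8.2/2.2 = 3.73 mA.
Check D₁: its anode-to-cathode voltage is 7.5 − 8.2 = -0.7 V < 0.7 V, so it is off. The assumption is consistent.

Only D₂ conducts; I_R ≈ 3.7 mA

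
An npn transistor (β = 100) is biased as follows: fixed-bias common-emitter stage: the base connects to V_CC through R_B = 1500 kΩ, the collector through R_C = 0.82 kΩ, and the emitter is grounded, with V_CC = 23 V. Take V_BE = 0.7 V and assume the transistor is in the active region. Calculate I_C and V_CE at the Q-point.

Base loop: V_CC = I_B·R_B + V_BE, so I_B = (23 − 0.7)/1500 kΩ = 0.0149 mA.
In the active region I_C = β·I_B = 100 × 0.0149 = 1.49 mA.
Collector loop: V_CE = V_CC − I_C·R_C = 23 − 1.49×0.82 = 21.8 V.
Since V_CE = 21.8 V > V_CE(sat) ≈ 0.2 V, the transistor is in the active region as assumed.

I_C ≈ 1.5 mA, V_CE ≈ 22 V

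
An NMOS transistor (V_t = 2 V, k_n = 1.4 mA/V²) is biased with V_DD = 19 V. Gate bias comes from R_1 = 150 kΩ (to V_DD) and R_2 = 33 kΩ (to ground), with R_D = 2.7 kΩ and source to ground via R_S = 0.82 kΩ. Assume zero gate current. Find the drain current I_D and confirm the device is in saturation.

I_D ≈ 0.61 mA

V_G = V_DD·R_2/(R_1+R_2) = 19×33/183 = 3.43 V.
Assume saturation: I_D = (k_n/2)(V_GS − V_t)² with V_GS = V_G − I_D·R_S = 3.43 − 0.82·I_D.
Substituting gives 0.471·I_D² − 2.64·I_D + 1.42 = 0, with roots I_D = 0.605 or 5 mA.
The root I_D = 5 mA gives V_GS = -0.672 V ≤ V_t, so take I_D = 0.605 mA.
Then V_GS = 2.93 V and V_DS = V_DD − I_D(R_D+R_S) = 19 − 0.605×3.52 = 16.9 V.
Saturation requires V_DS ≥ V_GS − V_t = 0.93 V; 16.9 ≥ 0.93 ✓.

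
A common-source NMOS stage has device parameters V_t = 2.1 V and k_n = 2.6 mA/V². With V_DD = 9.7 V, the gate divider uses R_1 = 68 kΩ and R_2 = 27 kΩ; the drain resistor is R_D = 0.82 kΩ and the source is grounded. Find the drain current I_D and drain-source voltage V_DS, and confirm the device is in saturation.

I_D ≈ 0.56 mA, V_DS ≈ 9.2 V

V_G = V_DD·R_2/(R_1+R_2) = 9.7×27/95 = 2.76 V. With the source grounded, V_GS = V_G = 2.76 V.
Assume saturation: I_D = (k_n/2)(V_GS − V_t)² = (2.6/2)×(2.76 − 2.1)² = 1.3×0.657² = 0.561 mA.
V_DS = V_DD − I_D·R_D = 9.7 − 0.561×0.82 = 9.24 V.
Saturation requires V_DS ≥ V_GS − V_t = 0.657 V; 9.24 ≥ 0.657 ✓.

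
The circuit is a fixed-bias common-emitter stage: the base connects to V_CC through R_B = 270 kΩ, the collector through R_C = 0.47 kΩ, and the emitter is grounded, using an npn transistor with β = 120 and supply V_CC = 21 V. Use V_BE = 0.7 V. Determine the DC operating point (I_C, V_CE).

Base loop: V_CC = I_B·R_B + V_BE, so I_B = (21 − 0.7)/270 kΩ = 0.0752 mA.
In the active region I_C = β·I_B = 120 × 0.0752 = 9.02 mA.
Collector loop: V_CE = V_CC − I_C·R_C = 21 − 9.02×0.47 = 16.8 V.
Since V_CE = 16.8 V > V_CE(sat) ≈ 0.2 V, the transistor is in the active region as assumed.

I_C ≈ 9 mA, V_CE ≈ 17 V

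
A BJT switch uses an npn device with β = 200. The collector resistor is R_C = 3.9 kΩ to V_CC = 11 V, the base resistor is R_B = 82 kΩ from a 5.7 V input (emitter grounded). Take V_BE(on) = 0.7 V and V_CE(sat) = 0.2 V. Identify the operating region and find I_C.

saturation; I_C ≈ 2.8 mA

Assume active: I_B = (5.7 − 0.7)/82 = 0.061 mA, giving I_C = β·I_B = 12.2 mA.
But then V_CE = 11 − 12.2×3.9 = -36.6 V < V_CE(sat) = 0.2 V — impossible in the active region.
So the transistor is saturated. With V_CE = 0.2 V, I_C = (V_CC − 0.2)/R_C = 10.8/3.9 = 2.77 mA.
Check: β·I_B = 12.2 mA > I_C = 2.77 mA, confirming saturation.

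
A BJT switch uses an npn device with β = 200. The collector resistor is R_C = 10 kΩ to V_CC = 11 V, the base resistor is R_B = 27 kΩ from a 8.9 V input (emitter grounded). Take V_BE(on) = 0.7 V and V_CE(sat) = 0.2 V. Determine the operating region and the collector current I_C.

Assume active: I_B = (8.9 − 0.7)/27 = 0.304 mA, giving I_C = β·I_B = 60.7 mA.
But then V_CE = 11 − 60.7×10 = -596 V < V_CE(sat) = 0.2 V — impossible in the active region.
So the transistor is saturated. With V_CE = 0.2 V, I_C = (V_CC − 0.2)/R_C = 10.8/10 = 1.08 mA.
Check: β·I_B = 60.7 mA > I_C = 1.08 mA, confirming saturation.

saturation; I_C ≈ 1.1 mA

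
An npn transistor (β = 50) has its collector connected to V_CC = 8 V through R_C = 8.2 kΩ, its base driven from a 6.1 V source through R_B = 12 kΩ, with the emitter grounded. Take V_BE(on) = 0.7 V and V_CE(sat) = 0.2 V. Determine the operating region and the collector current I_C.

saturation; I_C ≈ 0.95 mA

Assume active: I_B = (6.1 − 0.7)/12 = 0.45 mA, giving I_C = β·I_B = 22.5 mA.
But then V_CE = 8 − 22.5×8.2 = -176 V < V_CE(sat) = 0.2 V — impossible in the active region.
So the transistor is saturated. With V_CE = 0.2 V, I_C = (V_CC − 0.2)/R_C = 7.8/8.2 = 0.951 mA.
Check: β·I_B = 22.5 mA > I_C = 0.951 mA, confirming saturation.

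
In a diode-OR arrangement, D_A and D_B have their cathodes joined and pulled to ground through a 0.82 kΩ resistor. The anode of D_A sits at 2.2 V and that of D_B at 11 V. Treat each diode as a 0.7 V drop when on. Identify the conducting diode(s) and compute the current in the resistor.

Only D_B conducts; I_R ≈ 13 mA

Assume both conduct. Then node N would need to be at both 2.2−0.7 = 1.5 V and 11−0.7 = 10.3 V, which is impossible.
Assume only D_B conducts: V_N = 11 − 0.7 = 10.3 V, so I_R = 10.3/0.82 = 12.6 mA.
Check D_A: its anode-to-cathode voltage is 2.2 − 10.3 = -8.1 V < 0.7 V, so it is off. The assumption is consistent.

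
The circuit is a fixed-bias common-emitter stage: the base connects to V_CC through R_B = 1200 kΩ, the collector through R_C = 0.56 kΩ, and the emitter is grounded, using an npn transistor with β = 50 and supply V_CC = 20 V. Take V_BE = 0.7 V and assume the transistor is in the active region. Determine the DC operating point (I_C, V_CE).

Base loop: V_CC = I_B·R_B + V_BE, so I_B = (20 − 0.7)/1200 kΩ = 0.0161 mA.
In the active region I_C = β·I_B = 50 × 0.0161 = 0.804 mA.
Collector loop: V_CE = V_CC − I_C·R_C = 20 − 0.804×0.56 = 19.5 V.
Since V_CE = 19.5 V > V_CE(sat) ≈ 0.2 V, the transistor is in the active region as assumed.

I_C ≈ 0.8 mA, V_CE ≈ 20 V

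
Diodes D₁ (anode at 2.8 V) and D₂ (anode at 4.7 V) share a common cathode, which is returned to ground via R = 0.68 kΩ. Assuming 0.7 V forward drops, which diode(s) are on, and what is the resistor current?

Assume both conduct. Then node N would need to be at both 2.8−0.7 = 2.1 V and 4.7−0.7 = 4 V, which is impossible.
Assume only D₂ conducts: V_N = 4.7 − 0.7 = 4 V, so I_R = 4/0.68 = 5.88 mA.
Check D₁: its anode-to-cathode voltage is 2.8 − 4 = -1.2 V < 0.7 V, so it is off. The assumption is consistent.

Only D₂ conducts; I_R ≈ 5.9 mA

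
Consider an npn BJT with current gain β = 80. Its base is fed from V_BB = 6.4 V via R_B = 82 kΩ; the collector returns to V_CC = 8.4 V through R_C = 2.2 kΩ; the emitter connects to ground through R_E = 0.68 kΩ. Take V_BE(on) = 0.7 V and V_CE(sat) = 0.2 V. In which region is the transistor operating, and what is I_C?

saturation; I_C ≈ 2.8 mA

Assume active: I_B = (6.4 − 0.7)/(82 + 81×0.68) = 0.0416 mA, I_C = β·I_B = 3.33 mA.
Then V_CE = 8.4 − 3.33×2.2 − 3.37×0.68 = -1.21 V < 0.2 V — the active assumption fails.
Re-solve with V_CE = 0.2 V. KCL at the emitter: V_E/R_E = (V_BB−0.7−V_E)/R_B + (V_CC−0.2−V_E)/R_C, giving V_E = 1.96 V.
I_C = (V_CC − 0.2 − V_E)/R_C = (8.2 − 1.96)/2.2 = 2.84 mA.
Check: I_B = (5.7 − 1.96)/82 = 0.0456 mA, and β·I_B = 3.65 mA > I_C, confirming saturation.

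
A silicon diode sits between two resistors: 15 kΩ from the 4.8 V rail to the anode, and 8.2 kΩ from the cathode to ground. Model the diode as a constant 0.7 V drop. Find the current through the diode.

The two resistors are in series with the diode, so KVL gives 4.8 = I·15 + 0.7 + I·8.2.
I = (4.8 − 0.7) / (15 + 8.2) kΩ = 4.1 / 23.2 = 0.177 mA.

I ≈ 0.18 mA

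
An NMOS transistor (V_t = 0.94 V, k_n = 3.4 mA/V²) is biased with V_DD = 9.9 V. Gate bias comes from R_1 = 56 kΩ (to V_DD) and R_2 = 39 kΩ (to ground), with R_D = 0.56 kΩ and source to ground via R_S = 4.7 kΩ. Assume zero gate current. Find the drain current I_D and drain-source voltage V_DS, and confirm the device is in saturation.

I_D ≈ 0.54 mA, V_DS ≈ 7 V

V_G = V_DD·R_2/(R_1+R_2) = 9.9×39/95 = 4.06 V.
Assume saturation: I_D = (k_n/2)(V_GS − V_t)² with V_GS = V_G − I_D·R_S = 4.06 − 4.7·I_D.
Substituting gives 37.6·I_D² − 50.9·I_D + 16.6 = 0, with roots I_D = 0.544 or 0.812 mA.
The root I_D = 0.812 mA gives V_GS = 0.249 V ≤ V_t, so take I_D = 0.544 mA.
Then V_GS = 1.51 V and V_DS = V_DD − I_D(R_D+R_S) = 9.9 − 0.544×5.26 = 7.04 V.
Saturation requires V_DS ≥ V_GS − V_t = 0.566 V; 7.04 ≥ 0.566 ✓.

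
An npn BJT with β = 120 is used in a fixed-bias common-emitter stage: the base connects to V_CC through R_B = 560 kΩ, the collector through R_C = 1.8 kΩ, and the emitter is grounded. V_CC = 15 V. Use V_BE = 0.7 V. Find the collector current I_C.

I_C ≈ 3.1 mA

Base loop: V_CC = I_B·R_B + V_BE, so I_B = (15 − 0.7)/560 kΩ = 0.0255 mA.
In the active region I_C = β·I_B = 120 × 0.0255 = 3.06 mA.
Collector loop: V_CE = V_CC − I_C·R_C = 15 − 3.06×1.8 = 9.48 V.
Since V_CE = 9.48 V > V_CE(sat) ≈ 0.2 V, the transistor is in the active region as assumed.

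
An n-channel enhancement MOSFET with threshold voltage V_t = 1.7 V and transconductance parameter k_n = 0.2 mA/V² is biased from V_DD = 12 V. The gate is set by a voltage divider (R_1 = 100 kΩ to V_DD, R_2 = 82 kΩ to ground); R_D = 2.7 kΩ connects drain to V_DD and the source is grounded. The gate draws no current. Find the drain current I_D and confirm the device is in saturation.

I_D ≈ 1.4 mA

V_G = V_DD·R_2/(R_1+R_2) = 12×82/182 = 5.41 V. With the source grounded, V_GS = V_G = 5.41 V.
Assume saturation: I_D = (k_n/2)(V_GS − V_t)² = (0.2/2)×(5.41 − 1.7)² = 0.1×3.71² = 1.37 mA.
V_DS = V_DD − I_D·R_D = 12 − 1.37×2.7 = 8.29 V.
Saturation requires V_DS ≥ V_GS − V_t = 3.71 V; 8.29 ≥ 3.71 ✓.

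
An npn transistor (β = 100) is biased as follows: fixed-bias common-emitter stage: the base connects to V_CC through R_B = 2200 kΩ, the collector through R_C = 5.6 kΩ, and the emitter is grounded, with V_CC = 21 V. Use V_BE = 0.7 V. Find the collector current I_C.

Base loop: V_CC = I_B·R_B + V_BE, so I_B = (21 − 0.7)/2200 kΩ = 0.00923 mA.
In the active region I_C = β·I_B = 100 × 0.00923 = 0.923 mA.
Collector loop: V_CE = V_CC − I_C·R_C = 21 − 0.923×5.6 = 15.8 V.
Since V_CE = 15.8 V > V_CE(sat) ≈ 0.2 V, the transistor is in the active region as assumed.

I_C ≈ 0.92 mA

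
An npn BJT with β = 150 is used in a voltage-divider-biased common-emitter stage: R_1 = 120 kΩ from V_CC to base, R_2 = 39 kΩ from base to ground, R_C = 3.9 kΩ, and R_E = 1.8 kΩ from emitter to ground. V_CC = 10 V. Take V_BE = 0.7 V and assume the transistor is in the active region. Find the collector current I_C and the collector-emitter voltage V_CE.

I_C ≈ 0.87 mA, V_CE ≈ 5 V

Thevenize the base divider: V_Th = V_CC·R_2/(R_1+R_2) = 10×39/159 = 2.45 V, R_Th = R_1‖R_2 = 29.4 kΩ.
Base-emitter loop: V_Th = I_B·R_Th + V_BE + (β+1)I_B·R_E, so I_B = (2.45 − 0.7) / (29.4 + 151×1.8) = 0.00582 mA.
I_C = β·I_B = 150×0.00582 = 0.873 mA, and I_E = (β+1)I_B = 0.879 mA.
V_CE = V_CC − I_C·R_C − I_E·R_E = 10 − 0.873×3.9 − 0.879×1.8 = 5.01 V.
V_CE = 5.01 V > 0.2 V confirms active-region operation.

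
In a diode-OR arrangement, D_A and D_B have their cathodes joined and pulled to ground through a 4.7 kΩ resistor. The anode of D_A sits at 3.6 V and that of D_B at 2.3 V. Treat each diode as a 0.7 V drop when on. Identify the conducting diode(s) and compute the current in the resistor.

Only D_A conducts; I_R ≈ 0.62 mA

Assume both conduct. Then node N would need to be at both 3.6−0.7 = 2.9 V and 2.3−0.7 = 1.6 V, which is impossible.
Assume only D_A conducts: V_N = 3.6 − 0.7 = 2.9 V, so I_R = 2.9/4.7 = 0.617 mA.
Check D_B: its anode-to-cathode voltage is 2.3 − 2.9 = -0.6 V < 0.7 V, so it is off. The assumption is consistent.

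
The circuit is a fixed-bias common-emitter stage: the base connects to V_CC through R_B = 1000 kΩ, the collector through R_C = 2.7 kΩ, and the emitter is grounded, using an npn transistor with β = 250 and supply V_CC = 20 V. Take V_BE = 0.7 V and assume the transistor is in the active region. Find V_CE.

Base loop: V_CC = I_B·R_B + V_BE, so I_B = (20 − 0.7)/1000 kΩ = 0.0193 mA.
In the active region I_C = β·I_B = 250 × 0.0193 = 4.83 mA.
Collector loop: V_CE = V_CC − I_C·R_C = 20 − 4.83×2.7 = 6.97 V.
Since V_CE = 6.97 V > V_CE(sat) ≈ 0.2 V, the transistor is in the active region as assumed.

V_CE ≈ 7 V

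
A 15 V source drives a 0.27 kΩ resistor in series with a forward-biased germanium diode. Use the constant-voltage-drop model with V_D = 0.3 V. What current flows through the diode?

KVL around the loop: 15 = V_D + I·R = 0.3 + I × 0.27 kΩ.
So I = (15 − 0.3) / 0.27 kΩ = 14.7 / 0.27 = 54.4 mA.

I ≈ 54 mA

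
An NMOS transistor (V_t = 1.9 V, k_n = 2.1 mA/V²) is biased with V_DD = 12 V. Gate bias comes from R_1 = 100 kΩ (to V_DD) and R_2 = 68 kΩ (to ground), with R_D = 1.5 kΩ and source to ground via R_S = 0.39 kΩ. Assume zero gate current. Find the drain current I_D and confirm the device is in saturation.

V_G = V_DD·R_2/(R_1+R_2) = 12×68/168 = 4.86 V.
Assume saturation: I_D = (k_n/2)(V_GS − V_t)² with V_GS = V_G − I_D·R_S = 4.86 − 0.39·I_D.
Substituting gives 0.16·I_D² − 3.42·I_D + 9.18 = 0, with roots I_D = 3.14 or 18.3 mA.
The root I_D = 18.3 mA gives V_GS = -2.27 V ≤ V_t, so take I_D = 3.14 mA.
Then V_GS = 3.63 V and V_DS = V_DD − I_D(R_D+R_S) = 12 − 3.14×1.89 = 6.06 V.
Saturation requires V_DS ≥ V_GS − V_t = 1.73 V; 6.06 ≥ 1.73 ✓.

I_D ≈ 3.1 mA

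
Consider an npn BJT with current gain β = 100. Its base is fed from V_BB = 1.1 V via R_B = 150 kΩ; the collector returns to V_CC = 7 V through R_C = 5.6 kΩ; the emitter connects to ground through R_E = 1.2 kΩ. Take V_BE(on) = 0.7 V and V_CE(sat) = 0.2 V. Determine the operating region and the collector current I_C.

active; I_C ≈ 0.15 mA

Assume active. Base-emitter loop: I_B = (V_BB − V_BE)/(R_B + (β+1)R_E) = (1.1 − 0.7)/(150 + 101×1.2) = 0.00147 mA.
I_C = β·I_B = 100×0.00147 = 0.147 mA.
V_CE = V_CC − I_C·R_C − I_E·R_E = 7 − 0.147×5.6 − 0.149×1.2 = 6 V > V_CE(sat), so the active-region assumption holds.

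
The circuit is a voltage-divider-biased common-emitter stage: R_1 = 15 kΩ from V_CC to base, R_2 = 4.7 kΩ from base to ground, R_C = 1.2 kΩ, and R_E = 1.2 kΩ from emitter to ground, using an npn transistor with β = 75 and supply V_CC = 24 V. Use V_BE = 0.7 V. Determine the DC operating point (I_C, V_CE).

Thevenize the base divider: V_Th = V_CC·R_2/(R_1+R_2) = 24×4.7/19.7 = 5.73 V, R_Th = R_1‖R_2 = 3.58 kΩ.
Base-emitter loop: V_Th = I_B·R_Th + V_BE + (β+1)I_B·R_E, so I_B = (5.73 − 0.7) / (3.58 + 76×1.2) = 0.053 mA.
I_C = β·I_B = 75×0.053 = 3.98 mA, and I_E = (β+1)I_B = 4.03 mA.
V_CE = V_CC − I_C·R_C − I_E·R_E = 24 − 3.98×1.2 − 4.03×1.2 = 14.4 V.
V_CE = 14.4 V > 0.2 V confirms active-region operation.

I_C ≈ 4 mA, V_CE ≈ 14 V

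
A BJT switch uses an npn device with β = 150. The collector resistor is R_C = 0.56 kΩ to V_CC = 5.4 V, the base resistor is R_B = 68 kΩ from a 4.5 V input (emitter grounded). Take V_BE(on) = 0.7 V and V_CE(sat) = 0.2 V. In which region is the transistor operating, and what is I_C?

Assume active. Base-emitter loop: I_B = (V_BB − V_BE)/R_B = (4.5 − 0.7)/68 = 0.0559 mA.
I_C = β·I_B = 150×0.0559 = 8.38 mA.
V_CE = V_CC − I_C·R_C = 5.4 − 8.38×0.56 = 0.706 V > V_CE(sat), so the active-region assumption holds.

active; I_C ≈ 8.4 mA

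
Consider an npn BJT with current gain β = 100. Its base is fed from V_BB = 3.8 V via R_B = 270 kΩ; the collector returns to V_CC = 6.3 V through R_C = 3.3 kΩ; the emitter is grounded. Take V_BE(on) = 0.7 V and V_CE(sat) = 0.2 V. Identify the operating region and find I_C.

active; I_C ≈ 1.1 mA

Assume active. Base-emitter loop: I_B = (V_BB − V_BE)/R_B = (3.8 − 0.7)/270 = 0.0115 mA.
I_C = β·I_B = 100×0.0115 = 1.15 mA.
V_CE = V_CC − I_C·R_C = 6.3 − 1.15×3.3 = 2.51 V > V_CE(sat), so the active-region assumption holds.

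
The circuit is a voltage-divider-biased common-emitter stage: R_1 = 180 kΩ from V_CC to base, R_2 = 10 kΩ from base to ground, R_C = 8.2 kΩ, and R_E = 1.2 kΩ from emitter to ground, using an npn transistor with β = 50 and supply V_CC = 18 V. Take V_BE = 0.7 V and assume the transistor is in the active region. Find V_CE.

V_CE ≈ 16 V

Thevenize the base divider: V_Th = V_CC·R_2/(R_1+R_2) = 18×10/190 = 0.947 V, R_Th = R_1‖R_2 = 9.47 kΩ.
Base-emitter loop: V_Th = I_B·R_Th + V_BE + (β+1)I_B·R_E, so I_B = (0.947 − 0.7) / (9.47 + 51×1.2) = 0.0035 mA.
I_C = β·I_B = 50×0.0035 = 0.175 mA, and I_E = (β+1)I_B = 0.179 mA.
V_CE = V_CC − I_C·R_C − I_E·R_E = 18 − 0.175×8.2 − 0.179×1.2 = 16.4 V.
V_CE = 16.4 V > 0.2 V confirms active-region operation.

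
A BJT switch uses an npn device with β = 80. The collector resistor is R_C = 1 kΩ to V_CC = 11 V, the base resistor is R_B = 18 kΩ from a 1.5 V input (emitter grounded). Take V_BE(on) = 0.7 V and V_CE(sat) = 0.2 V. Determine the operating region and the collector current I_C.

Assume active. Base-emitter loop: I_B = (V_BB − V_BE)/R_B = (1.5 − 0.7)/18 = 0.0444 mA.
I_C = β·I_B = 80×0.0444 = 3.56 mA.
V_CE = V_CC − I_C·R_C = 11 − 3.56×1 = 7.44 V > V_CE(sat), so the active-region assumption holds.

active; I_C ≈ 3.6 mA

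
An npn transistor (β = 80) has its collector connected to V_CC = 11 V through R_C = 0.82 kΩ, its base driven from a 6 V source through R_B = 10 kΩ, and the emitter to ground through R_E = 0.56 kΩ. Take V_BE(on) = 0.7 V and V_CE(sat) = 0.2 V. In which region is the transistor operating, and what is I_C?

active; I_C ≈ 7.7 mA

Assume active. Base-emitter loop: I_B = (V_BB − V_BE)/(R_B + (β+1)R_E) = (6 − 0.7)/(10 + 81×0.56) = 0.0957 mA.
I_C = β·I_B = 80×0.0957 = 7.66 mA.
V_CE = V_CC − I_C·R_C − I_E·R_E = 11 − 7.66×0.82 − 7.75×0.56 = 0.377 V > V_CE(sat), so the active-region assumption holds.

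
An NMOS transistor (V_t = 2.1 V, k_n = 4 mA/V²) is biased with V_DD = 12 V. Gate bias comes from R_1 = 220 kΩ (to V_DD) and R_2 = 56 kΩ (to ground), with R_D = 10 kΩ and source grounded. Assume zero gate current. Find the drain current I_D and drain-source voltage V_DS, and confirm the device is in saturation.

I_D ≈ 0.22 mA, V_DS ≈ 9.8 V

V_G = V_DD·R_2/(R_1+R_2) = 12×56/276 = 2.43 V. With the source grounded, V_GS = V_G = 2.43 V.
Assume saturation: I_D = (k_n/2)(V_GS − V_t)² = (4/2)×(2.43 − 2.1)² = 2×0.335² = 0.224 mA.
V_DS = V_DD − I_D·R_D = 12 − 0.224×10 = 9.76 V.
Saturation requires V_DS ≥ V_GS − V_t = 0.335 V; 9.76 ≥ 0.335 ✓.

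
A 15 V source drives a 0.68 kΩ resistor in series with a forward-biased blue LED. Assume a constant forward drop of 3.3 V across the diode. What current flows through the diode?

KVL around the loop: 15 = V_D + I·R = 3.3 + I × 0.68 kΩ.
So I = (15 − 3.3) / 0.68 kΩ = 11.7 / 0.68 = 17.2 mA.

I ≈ 17 mA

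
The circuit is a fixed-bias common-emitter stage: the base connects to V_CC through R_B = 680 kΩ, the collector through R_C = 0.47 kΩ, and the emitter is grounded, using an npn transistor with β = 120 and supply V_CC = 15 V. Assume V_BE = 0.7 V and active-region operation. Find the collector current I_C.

I_C ≈ 2.5 mA

Base loop: V_CC = I_B·R_B + V_BE, so I_B = (15 − 0.7)/680 kΩ = 0.021 mA.
In the active region I_C = β·I_B = 120 × 0.021 = 2.52 mA.
Collector loop: V_CE = V_CC − I_C·R_C = 15 − 2.52×0.47 = 13.8 V.
Since V_CE = 13.8 V > V_CE(sat) ≈ 0.2 V, the transistor is in the active region as assumed.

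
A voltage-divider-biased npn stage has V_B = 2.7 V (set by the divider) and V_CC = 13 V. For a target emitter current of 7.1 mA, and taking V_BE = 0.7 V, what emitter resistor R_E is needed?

R_E ≈ 0.28 kΩ

V_E = V_B − V_BE = 2.7 − 0.7 = 2 V.
R_E = V_E / I_E = 2 / 7.1 = 0.282 kΩ.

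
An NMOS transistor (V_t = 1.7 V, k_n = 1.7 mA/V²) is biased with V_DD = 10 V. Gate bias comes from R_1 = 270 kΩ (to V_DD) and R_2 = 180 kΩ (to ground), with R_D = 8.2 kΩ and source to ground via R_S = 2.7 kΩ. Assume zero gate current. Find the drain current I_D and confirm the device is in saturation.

I_D ≈ 0.55 mA

V_G = V_DD·R_2/(R_1+R_2) = 10×180/450 = 4 V.
Assume saturation: I_D = (k_n/2)(V_GS − V_t)² with V_GS = V_G − I_D·R_S = 4 − 2.7·I_D.
Substituting gives 6.2·I_D² − 11.6·I_D + 4.5 = 0, with roots I_D = 0.553 or 1.31 mA.
The root I_D = 1.31 mA gives V_GS = 0.458 V ≤ V_t, so take I_D = 0.553 mA.
Then V_GS = 2.51 V and V_DS = V_DD − I_D(R_D+R_S) = 10 − 0.553×10.9 = 3.97 V.
Saturation requires V_DS ≥ V_GS − V_t = 0.807 V; 3.97 ≥ 0.807 ✓.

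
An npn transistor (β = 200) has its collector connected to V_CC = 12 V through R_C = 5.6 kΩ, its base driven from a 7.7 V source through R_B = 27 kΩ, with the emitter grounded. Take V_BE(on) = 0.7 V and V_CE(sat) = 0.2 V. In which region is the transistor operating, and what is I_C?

Assume active: I_B = (7.7 − 0.7)/27 = 0.259 mA, giving I_C = β·I_B = 51.9 mA.
But then V_CE = 12 − 51.9×5.6 = -278 V < V_CE(sat) = 0.2 V — impossible in the active region.
So the transistor is saturated. With V_CE = 0.2 V, I_C = (V_CC − 0.2)/R_C = 11.8/5.6 = 2.11 mA.
Check: β·I_B = 51.9 mA > I_C = 2.11 mA, confirming saturation.

saturation; I_C ≈ 2.1 mA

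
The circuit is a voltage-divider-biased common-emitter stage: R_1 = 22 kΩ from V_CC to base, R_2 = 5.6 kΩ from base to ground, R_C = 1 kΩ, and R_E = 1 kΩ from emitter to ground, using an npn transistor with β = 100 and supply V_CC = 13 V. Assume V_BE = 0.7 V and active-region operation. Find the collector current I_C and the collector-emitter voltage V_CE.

Thevenize the base divider: V_Th = V_CC·R_2/(R_1+R_2) = 13×5.6/27.6 = 2.64 V, R_Th = R_1‖R_2 = 4.46 kΩ.
Base-emitter loop: V_Th = I_B·R_Th + V_BE + (β+1)I_B·R_E, so I_B = (2.64 − 0.7) / (4.46 + 101×1) = 0.0184 mA.
I_C = β·I_B = 100×0.0184 = 1.84 mA, and I_E = (β+1)I_B = 1.86 mA.
V_CE = V_CC − I_C·R_C − I_E·R_E = 13 − 1.84×1 − 1.86×1 = 9.31 V.
V_CE = 9.31 V > 0.2 V confirms active-region operation.

I_C ≈ 1.8 mA, V_CE ≈ 9.3 V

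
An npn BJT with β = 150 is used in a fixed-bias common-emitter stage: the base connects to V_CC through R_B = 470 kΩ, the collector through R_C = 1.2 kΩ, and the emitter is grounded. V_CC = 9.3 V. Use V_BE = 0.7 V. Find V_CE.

Base loop: V_CC = I_B·R_B + V_BE, so I_B = (9.3 − 0.7)/470 kΩ = 0.0183 mA.
In the active region I_C = β·I_B = 150 × 0.0183 = 2.74 mA.
Collector loop: V_CE = V_CC − I_C·R_C = 9.3 − 2.74×1.2 = 6.01 V.
Since V_CE = 6.01 V > V_CE(sat) ≈ 0.2 V, the transistor is in the active region as assumed.

V_CE ≈ 6 V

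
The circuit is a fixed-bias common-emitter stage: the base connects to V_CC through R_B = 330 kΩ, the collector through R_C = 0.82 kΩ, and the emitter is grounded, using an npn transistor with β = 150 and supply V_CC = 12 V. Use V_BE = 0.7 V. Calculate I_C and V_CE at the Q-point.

I_C ≈ 5.1 mA, V_CE ≈ 7.8 V

Base loop: V_CC = I_B·R_B + V_BE, so I_B = (12 − 0.7)/330 kΩ = 0.0342 mA.
In the active region I_C = β·I_B = 150 × 0.0342 = 5.14 mA.
Collector loop: V_CE = V_CC − I_C·R_C = 12 − 5.14×0.82 = 7.79 V.
Since V_CE = 7.79 V > V_CE(sat) ≈ 0.2 V, the transistor is in the active region as assumed.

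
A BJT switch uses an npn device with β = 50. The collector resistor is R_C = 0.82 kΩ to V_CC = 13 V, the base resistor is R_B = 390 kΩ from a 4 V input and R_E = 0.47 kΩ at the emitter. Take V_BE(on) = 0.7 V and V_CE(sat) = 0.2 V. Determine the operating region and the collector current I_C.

active; I_C ≈ 0.4 mA

Assume active. Base-emitter loop: I_B = (V_BB − V_BE)/(R_B + (β+1)R_E) = (4 − 0.7)/(390 + 51×0.47) = 0.00797 mA.
I_C = β·I_B = 50×0.00797 = 0.399 mA.
V_CE = V_CC − I_C·R_C − I_E·R_E = 13 − 0.399×0.82 − 0.407×0.47 = 12.5 V > V_CE(sat), so the active-region assumption holds.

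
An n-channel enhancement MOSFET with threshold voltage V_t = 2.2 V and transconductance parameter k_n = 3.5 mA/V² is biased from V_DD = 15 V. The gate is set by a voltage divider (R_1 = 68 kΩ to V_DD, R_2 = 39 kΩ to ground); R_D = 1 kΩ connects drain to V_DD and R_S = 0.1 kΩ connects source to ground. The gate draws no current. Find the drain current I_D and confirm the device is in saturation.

I_D ≈ 9.4 mA

V_G = V_DD·R_2/(R_1+R_2) = 15×39/107 = 5.47 V.
Assume saturation: I_D = (k_n/2)(V_GS − V_t)² with V_GS = V_G − I_D·R_S = 5.47 − 0.1·I_D.
Substituting gives 0.0175·I_D² − 2.14·I_D + 18.7 = 0, with roots I_D = 9.44 or 113 mA.
The root I_D = 113 mA gives V_GS = -5.84 V ≤ V_t, so take I_D = 9.44 mA.
Then V_GS = 4.52 V and V_DS = V_DD − I_D(R_D+R_S) = 15 − 9.44×1.1 = 4.61 V.
Saturation requires V_DS ≥ V_GS − V_t = 2.32 V; 4.61 ≥ 2.32 ✓.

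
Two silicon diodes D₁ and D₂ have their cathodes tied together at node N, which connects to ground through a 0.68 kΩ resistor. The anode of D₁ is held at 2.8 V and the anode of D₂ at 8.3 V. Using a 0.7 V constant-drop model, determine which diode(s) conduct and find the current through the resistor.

Assume both conduct. Then node N would need to be at both 2.8−0.7 = 2.1 V and 8.3−0.7 = 7.6 V, which is impossible.
Assume only D₂ conducts: V_N = 8.3 − 0.7 = 7.6 V, so I_R = 7.6/0.68 = 11.2 mA.
Check D₁: its anode-to-cathode voltage is 2.8 − 7.6 = -4.8 V < 0.7 V, so it is off. The assumption is consistent.

Only D₂ conducts; I_R ≈ 11 mA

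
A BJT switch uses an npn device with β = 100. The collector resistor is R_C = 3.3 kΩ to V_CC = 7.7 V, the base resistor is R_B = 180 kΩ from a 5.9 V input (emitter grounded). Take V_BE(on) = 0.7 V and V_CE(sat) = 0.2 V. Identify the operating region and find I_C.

saturation; I_C ≈ 2.3 mA

Assume active: I_B = (5.9 − 0.7)/180 = 0.0289 mA, giving I_C = β·I_B = 2.89 mA.
But then V_CE = 7.7 − 2.89×3.3 = -1.83 V < V_CE(sat) = 0.2 V — impossible in the active region.
So the transistor is saturated. With V_CE = 0.2 V, I_C = (V_CC − 0.2)/R_C = 7.5/3.3 = 2.27 mA.
Check: β·I_B = 2.89 mA > I_C = 2.27 mA, confirming saturation.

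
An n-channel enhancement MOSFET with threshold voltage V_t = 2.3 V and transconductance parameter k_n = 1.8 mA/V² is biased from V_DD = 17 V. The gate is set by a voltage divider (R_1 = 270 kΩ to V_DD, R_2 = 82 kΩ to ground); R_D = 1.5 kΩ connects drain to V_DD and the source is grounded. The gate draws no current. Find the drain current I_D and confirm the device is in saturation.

I_D ≈ 2.5 mA

V_G = V_DD·R_2/(R_1+R_2) = 17×82/352 = 3.96 V. With the source grounded, V_GS = V_G = 3.96 V.
Assume saturation: I_D = (k_n/2)(V_GS − V_t)² = (1.8/2)×(3.96 − 2.3)² = 0.9×1.66² = 2.48 mA.
V_DS = V_DD − I_D·R_D = 17 − 2.48×1.5 = 13.3 V.
Saturation requires V_DS ≥ V_GS − V_t = 1.66 V; 13.3 ≥ 1.66 ✓.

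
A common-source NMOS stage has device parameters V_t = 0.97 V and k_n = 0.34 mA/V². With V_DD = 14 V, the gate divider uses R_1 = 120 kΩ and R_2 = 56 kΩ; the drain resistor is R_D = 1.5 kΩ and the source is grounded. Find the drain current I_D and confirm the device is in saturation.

V_G = V_DD·R_2/(R_1+R_2) = 14×56/176 = 4.45 V. With the source grounded, V_GS = V_G = 4.45 V.
Assume saturation: I_D = (k_n/2)(V_GS − V_t)² = (0.34/2)×(4.45 − 0.97)² = 0.17×3.48² = 2.06 mA.
V_DS = V_DD − I_D·R_D = 14 − 2.06×1.5 = 10.9 V.
Saturation requires V_DS ≥ V_GS − V_t = 3.48 V; 10.9 ≥ 3.48 ✓.

I_D ≈ 2.1 mA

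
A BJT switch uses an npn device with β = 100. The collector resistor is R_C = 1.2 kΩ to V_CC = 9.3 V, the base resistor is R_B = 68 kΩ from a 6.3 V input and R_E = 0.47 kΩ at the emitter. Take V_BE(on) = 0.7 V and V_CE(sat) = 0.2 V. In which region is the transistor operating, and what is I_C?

Assume active. Base-emitter loop: I_B = (V_BB − V_BE)/(R_B + (β+1)R_E) = (6.3 − 0.7)/(68 + 101×0.47) = 0.0485 mA.
I_C = β·I_B = 100×0.0485 = 4.85 mA.
V_CE = V_CC − I_C·R_C − I_E·R_E = 9.3 − 4.85×1.2 − 4.9×0.47 = 1.18 V > V_CE(sat), so the active-region assumption holds.

active; I_C ≈ 4.8 mA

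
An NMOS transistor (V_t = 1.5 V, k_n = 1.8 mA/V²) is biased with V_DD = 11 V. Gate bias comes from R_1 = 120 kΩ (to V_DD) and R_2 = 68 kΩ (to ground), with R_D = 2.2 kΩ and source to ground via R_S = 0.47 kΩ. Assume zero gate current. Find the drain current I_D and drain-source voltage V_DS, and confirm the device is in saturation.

V_G = V_DD·R_2/(R_1+R_2) = 11×68/188 = 3.98 V.
Assume saturation: I_D = (k_n/2)(V_GS − V_t)² with V_GS = V_G − I_D·R_S = 3.98 − 0.47·I_D.
Substituting gives 0.199·I_D² − 3.1·I_D + 5.53 = 0, with roots I_D = 2.06 or 13.5 mA.
The root I_D = 13.5 mA gives V_GS = -2.38 V ≤ V_t, so take I_D = 2.06 mA.
Then V_GS = 3.01 V and V_DS = V_DD − I_D(R_D+R_S) = 11 − 2.06×2.67 = 5.51 V.
Saturation requires V_DS ≥ V_GS − V_t = 1.51 V; 5.51 ≥ 1.51 ✓.

I_D ≈ 2.1 mA, V_DS ≈ 5.5 V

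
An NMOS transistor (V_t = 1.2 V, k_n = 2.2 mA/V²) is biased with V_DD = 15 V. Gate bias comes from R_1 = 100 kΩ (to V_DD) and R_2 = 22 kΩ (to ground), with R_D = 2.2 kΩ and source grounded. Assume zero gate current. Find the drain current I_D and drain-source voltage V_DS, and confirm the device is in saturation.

V_G = V_DD·R_2/(R_1+R_2) = 15×22/122 = 2.7 V. With the source grounded, V_GS = V_G = 2.7 V.
Assume saturation: I_D = (k_n/2)(V_GS − V_t)² = (2.2/2)×(2.7 − 1.2)² = 1.1×1.5² = 2.49 mA.
V_DS = V_DD − I_D·R_D = 15 − 2.49×2.2 = 9.52 V.
Saturation requires V_DS ≥ V_GS − V_t = 1.5 V; 9.52 ≥ 1.5 ✓.

I_D ≈ 2.5 mA, V_DS ≈ 9.5 V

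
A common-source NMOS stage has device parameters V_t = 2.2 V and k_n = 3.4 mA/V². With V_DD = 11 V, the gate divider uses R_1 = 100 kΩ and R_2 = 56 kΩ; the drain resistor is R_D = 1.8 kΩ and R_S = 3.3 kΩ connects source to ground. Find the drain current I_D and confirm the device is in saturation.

V_G = V_DD·R_2/(R_1+R_2) = 11×56/156 = 3.95 V.
Assume saturation: I_D = (k_n/2)(V_GS − V_t)² with V_GS = V_G − I_D·R_S = 3.95 − 3.3·I_D.
Substituting gives 18.5·I_D² − 20.6·I_D + 5.2 = 0, with roots I_D = 0.386 or 0.728 mA.
The root I_D = 0.728 mA gives V_GS = 1.55 V ≤ V_t, so take I_D = 0.386 mA.
Then V_GS = 2.68 V and V_DS = V_DD − I_D(R_D+R_S) = 11 − 0.386×5.1 = 9.03 V.
Saturation requires V_DS ≥ V_GS − V_t = 0.476 V; 9.03 ≥ 0.476 ✓.

I_D ≈ 0.39 mA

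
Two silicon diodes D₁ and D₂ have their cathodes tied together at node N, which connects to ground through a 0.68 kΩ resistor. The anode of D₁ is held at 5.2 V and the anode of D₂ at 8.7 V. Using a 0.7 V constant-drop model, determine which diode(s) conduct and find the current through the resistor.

Assume both conduct. Then node N would need to be at both 5.2−0.7 = 4.5 V and 8.7−0.7 = 8 V, which is impossible.
Assume only D₂ conducts: V_N = 8.7 − 0.7 = 8 V, so I_R = 8/0.68 = 11.8 mA.
Check D₁: its anode-to-cathode voltage is 5.2 − 8 = -2.8 V < 0.7 V, so it is off. The assumption is consistent.

Only D₂ conducts; I_R ≈ 12 mA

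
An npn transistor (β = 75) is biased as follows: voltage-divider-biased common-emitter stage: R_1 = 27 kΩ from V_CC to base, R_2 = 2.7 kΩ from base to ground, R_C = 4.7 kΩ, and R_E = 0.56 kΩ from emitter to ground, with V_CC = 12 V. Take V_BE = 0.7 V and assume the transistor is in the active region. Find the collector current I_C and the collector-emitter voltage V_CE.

I_C ≈ 0.65 mA, V_CE ≈ 8.6 V

Thevenize the base divider: V_Th = V_CC·R_2/(R_1+R_2) = 12×2.7/29.7 = 1.09 V, R_Th = R_1‖R_2 = 2.45 kΩ.
Base-emitter loop: V_Th = I_B·R_Th + V_BE + (β+1)I_B·R_E, so I_B = (1.09 − 0.7) / (2.45 + 76×0.56) = 0.00868 mA.
I_C = β·I_B = 75×0.00868 = 0.651 mA, and I_E = (β+1)I_B = 0.66 mA.
V_CE = V_CC − I_C·R_C − I_E·R_E = 12 − 0.651×4.7 − 0.66×0.56 = 8.57 V.
V_CE = 8.57 V > 0.2 V confirms active-region operation.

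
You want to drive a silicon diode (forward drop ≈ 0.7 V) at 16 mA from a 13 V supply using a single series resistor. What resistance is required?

R ≈ 0.77 kΩ

The resistor drops V_S − V_D = 13 − 0.7 = 12.3 V at 16 mA.
R = 12.3 V / 16 mA = 0.769 kΩ.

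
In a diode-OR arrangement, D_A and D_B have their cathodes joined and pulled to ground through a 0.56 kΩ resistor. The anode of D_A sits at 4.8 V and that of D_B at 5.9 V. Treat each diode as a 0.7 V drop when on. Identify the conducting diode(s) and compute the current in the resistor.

Only D_B conducts; I_R ≈ 9.3 mA

Assume both conduct. Then node N would need to be at both 4.8−0.7 = 4.1 V and 5.9−0.7 = 5.2 V, which is impossible.
Assume only D_B conducts: V_N = 5.9 − 0.7 = 5.2 V, so I_R = 5.2/0.56 = 9.29 mA.
Check D_A: its anode-to-cathode voltage is 4.8 − 5.2 = -0.4 V < 0.7 V, so it is off. The assumption is consistent.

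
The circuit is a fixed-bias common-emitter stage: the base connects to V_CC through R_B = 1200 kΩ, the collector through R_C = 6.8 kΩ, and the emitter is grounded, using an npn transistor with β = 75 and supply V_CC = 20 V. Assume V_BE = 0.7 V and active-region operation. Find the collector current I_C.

I_C ≈ 1.2 mA

Base loop: V_CC = I_B·R_B + V_BE, so I_B = (20 − 0.7)/1200 kΩ = 0.0161 mA.
In the active region I_C = β·I_B = 75 × 0.0161 = 1.21 mA.
Collector loop: V_CE = V_CC − I_C·R_C = 20 − 1.21×6.8 = 11.8 V.
Since V_CE = 11.8 V > V_CE(sat) ≈ 0.2 V, the transistor is in the active region as assumed.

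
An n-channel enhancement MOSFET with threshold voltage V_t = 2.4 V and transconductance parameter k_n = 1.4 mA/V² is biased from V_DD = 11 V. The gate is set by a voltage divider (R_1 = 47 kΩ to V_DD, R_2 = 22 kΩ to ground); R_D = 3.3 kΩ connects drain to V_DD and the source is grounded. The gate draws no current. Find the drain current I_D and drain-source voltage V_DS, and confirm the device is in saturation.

V_G = V_DD·R_2/(R_1+R_2) = 11×22/69 = 3.51 V. With the source grounded, V_GS = V_G = 3.51 V.
Assume saturation: I_D = (k_n/2)(V_GS − V_t)² = (1.4/2)×(3.51 − 2.4)² = 0.7×1.11² = 0.858 mA.
V_DS = V_DD − I_D·R_D = 11 − 0.858×3.3 = 8.17 V.
Saturation requires V_DS ≥ V_GS − V_t = 1.11 V; 8.17 ≥ 1.11 ✓.

I_D ≈ 0.86 mA, V_DS ≈ 8.2 V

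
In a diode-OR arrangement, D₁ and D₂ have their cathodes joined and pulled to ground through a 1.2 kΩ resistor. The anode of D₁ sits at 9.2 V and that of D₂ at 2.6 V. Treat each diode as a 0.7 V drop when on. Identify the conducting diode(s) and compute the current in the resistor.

Assume both conduct. Then node N would need to be at both 9.2−0.7 = 8.5 V and 2.6−0.7 = 1.9 V, which is impossible.
Assume only D₁ conducts: V_N = 9.2 − 0.7 = 8.5 V, so I_R = 8.5/1.2 = 7.08 mA.
Check D₂: its anode-to-cathode voltage is 2.6 − 8.5 = -5.9 V < 0.7 V, so it is off. The assumption is consistent.

Only D₁ conducts; I_R ≈ 7.1 mA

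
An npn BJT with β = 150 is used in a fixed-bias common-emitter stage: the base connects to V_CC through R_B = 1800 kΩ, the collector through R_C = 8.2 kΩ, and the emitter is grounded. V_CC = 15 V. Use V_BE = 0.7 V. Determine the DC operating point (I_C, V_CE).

I_C ≈ 1.2 mA, V_CE ≈ 5.2 V

Base loop: V_CC = I_B·R_B + V_BE, so I_B = (15 − 0.7)/1800 kΩ = 0.00794 mA.
In the active region I_C = β·I_B = 150 × 0.00794 = 1.19 mA.
Collector loop: V_CE = V_CC − I_C·R_C = 15 − 1.19×8.2 = 5.23 V.
Since V_CE = 5.23 V > V_CE(sat) ≈ 0.2 V, the transistor is in the active region as assumed.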